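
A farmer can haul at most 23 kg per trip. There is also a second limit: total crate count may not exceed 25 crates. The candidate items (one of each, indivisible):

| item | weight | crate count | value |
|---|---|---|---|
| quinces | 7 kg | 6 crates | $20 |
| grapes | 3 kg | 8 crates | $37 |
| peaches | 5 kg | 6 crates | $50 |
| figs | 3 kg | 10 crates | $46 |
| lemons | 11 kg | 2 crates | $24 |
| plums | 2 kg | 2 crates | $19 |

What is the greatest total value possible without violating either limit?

$139

Feasible sets respecting both limits:
- peaches+figs+lemons+plums: weight 21, crate count 20, value 139
- quinces+peaches+figs+plums: weight 17, crate count 24, value 135
- grapes+peaches+figs: weight 11, crate count 24, value 133
- grapes+peaches+lemons+plums: weight 21, crate count 18, value 130
Best: $139.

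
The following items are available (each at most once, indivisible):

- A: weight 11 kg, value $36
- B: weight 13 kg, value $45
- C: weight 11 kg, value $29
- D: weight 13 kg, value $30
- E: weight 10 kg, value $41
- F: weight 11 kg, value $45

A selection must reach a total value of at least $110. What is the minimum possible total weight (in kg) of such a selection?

Subsets with value ≥ 110, sorted by total weight:
- A+E+F: weight 32, value 122
- C+E+F: weight 32, value 115
Minimum weight: 32 kg.

32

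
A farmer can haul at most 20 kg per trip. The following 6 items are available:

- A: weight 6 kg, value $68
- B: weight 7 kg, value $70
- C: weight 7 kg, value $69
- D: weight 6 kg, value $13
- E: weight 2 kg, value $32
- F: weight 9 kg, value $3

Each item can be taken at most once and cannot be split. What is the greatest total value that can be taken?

Check high-value combinations within 20 kg:
- A+B+C: weight 6+7+7=20, value 68+70+69=207
- B+C+E: weight 7+7+2=16, value 70+69+32=171
- A+B+E: weight 6+7+2=15, value 68+70+32=170
- A+C+E: weight 6+7+2=15, value 68+69+32=169
Best: $207.

$207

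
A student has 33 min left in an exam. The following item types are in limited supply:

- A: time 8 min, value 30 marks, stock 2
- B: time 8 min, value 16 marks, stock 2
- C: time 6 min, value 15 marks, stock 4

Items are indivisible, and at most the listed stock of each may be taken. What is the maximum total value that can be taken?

92 marks

Top feasible selections:
- 2×A + 2×B: time 32, value 92
- 2×A + 1×B + 1×C: time 30, value 91
- 2×A + 2×C: time 28, value 90
Best: 92 marks.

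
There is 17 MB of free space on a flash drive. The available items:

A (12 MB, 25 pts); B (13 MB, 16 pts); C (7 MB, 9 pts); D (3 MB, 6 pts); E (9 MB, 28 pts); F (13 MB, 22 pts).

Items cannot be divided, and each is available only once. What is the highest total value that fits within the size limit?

Check high-value combinations within 17 MB:
- C+E: size 7+9=16, value 9+28=37
- D+E: size 3+9=12, value 6+28=34
- A+D: size 12+3=15, value 25+6=31
- E: size 9, value 28
- D+F: size 3+13=16, value 6+22=28
Best: 37 pts.

37 pts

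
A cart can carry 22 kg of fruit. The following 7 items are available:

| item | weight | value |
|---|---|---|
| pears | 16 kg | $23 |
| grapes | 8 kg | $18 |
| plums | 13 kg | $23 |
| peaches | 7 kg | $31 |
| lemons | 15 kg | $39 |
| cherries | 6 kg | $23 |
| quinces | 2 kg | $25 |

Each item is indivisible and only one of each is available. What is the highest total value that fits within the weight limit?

$79

Check high-value combinations within 22 kg:
- peaches+cherries+quinces: weight 7+6+2=15, value 31+23+25=79
- plums+peaches+quinces: weight 13+7+2=22, value 23+31+25=79
- grapes+peaches+quinces: weight 8+7+2=17, value 18+31+25=74
Best: $79.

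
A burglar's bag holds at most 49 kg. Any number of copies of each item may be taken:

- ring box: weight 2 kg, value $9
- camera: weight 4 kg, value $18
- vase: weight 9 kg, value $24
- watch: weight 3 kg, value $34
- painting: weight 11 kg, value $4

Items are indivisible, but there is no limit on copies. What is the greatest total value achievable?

$544

Best value-per-unit is watch at 34/3, and filling with it alone uses weight 16×3=48. No mix of the others beats 16×34 = 544.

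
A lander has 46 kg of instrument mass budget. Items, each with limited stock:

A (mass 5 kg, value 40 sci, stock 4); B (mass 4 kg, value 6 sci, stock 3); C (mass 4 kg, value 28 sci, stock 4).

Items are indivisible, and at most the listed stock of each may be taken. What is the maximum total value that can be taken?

284 sci

Top feasible selections:
- 4×A + 2×B + 4×C: mass 44, value 284
- 4×A + 1×B + 4×C: mass 40, value 278
Best: 284 sci.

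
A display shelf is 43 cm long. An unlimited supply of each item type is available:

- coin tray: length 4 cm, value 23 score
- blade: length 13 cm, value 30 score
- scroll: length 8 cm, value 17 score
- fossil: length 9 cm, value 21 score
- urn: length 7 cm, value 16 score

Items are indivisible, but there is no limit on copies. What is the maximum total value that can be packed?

Best value-per-unit is coin tray at 23/4, and filling with it alone uses length 10×4=40. No mix of the others beats 10×23 = 230.

230 score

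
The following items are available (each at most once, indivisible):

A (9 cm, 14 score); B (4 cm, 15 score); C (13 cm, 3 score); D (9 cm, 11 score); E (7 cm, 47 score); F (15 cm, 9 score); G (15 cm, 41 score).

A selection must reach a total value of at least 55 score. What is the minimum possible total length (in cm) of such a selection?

Subsets with value ≥ 55, sorted by total length:
- B+E: length 11, value 62
- A+E: length 16, value 61
- D+E: length 16, value 58
Minimum length: 11 cm.

11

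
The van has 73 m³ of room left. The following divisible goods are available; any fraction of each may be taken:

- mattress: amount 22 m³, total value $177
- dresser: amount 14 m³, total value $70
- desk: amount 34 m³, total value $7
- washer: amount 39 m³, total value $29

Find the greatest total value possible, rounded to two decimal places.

Take in order of value per unit:
- mattress (177/22 per unit): all 22 → value 177, running total 177.00
- dresser (70/14 per unit): all 14 → value 70, running total 247.00
- washer (29/39 per unit): 37 of 39 → value 37×29/39 = 27.5128, running total 274.51
Total 274.51.

274.51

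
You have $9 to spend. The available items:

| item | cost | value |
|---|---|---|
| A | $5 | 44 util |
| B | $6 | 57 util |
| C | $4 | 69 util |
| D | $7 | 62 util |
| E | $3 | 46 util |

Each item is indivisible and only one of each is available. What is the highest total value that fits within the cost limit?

This is a 0/1 knapsack; check combinations near the capacity.
- C+E: cost 4+3=7, value 69+46=115
- A+C: cost 5+4=9, value 44+69=113
- B+E: cost 6+3=9, value 57+46=103
Best: 115 util.

115 util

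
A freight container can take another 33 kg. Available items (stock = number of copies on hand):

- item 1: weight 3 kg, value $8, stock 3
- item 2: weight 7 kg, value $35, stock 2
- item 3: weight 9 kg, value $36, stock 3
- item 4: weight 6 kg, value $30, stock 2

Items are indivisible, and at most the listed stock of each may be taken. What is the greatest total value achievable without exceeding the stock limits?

$146

Top feasible selections:
- 2×item 1 + 2×item 2 + 2×item 4: weight 32, value 146
- 1×item 1 + 2×item 2 + 1×item 3 + 1×item 4: weight 32, value 144
- 2×item 2 + 2×item 3: weight 32, value 142
Best: $146.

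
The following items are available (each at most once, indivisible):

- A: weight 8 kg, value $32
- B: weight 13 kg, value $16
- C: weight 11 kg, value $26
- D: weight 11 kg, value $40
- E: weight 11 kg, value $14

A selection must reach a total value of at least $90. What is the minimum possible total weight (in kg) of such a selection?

Subsets with value ≥ 90, sorted by total weight:
- A+C+D: weight 30, value 98
- A+C+D+E: weight 41, value 112
- A+B+C+D: weight 43, value 114
Minimum weight: 30 kg.

30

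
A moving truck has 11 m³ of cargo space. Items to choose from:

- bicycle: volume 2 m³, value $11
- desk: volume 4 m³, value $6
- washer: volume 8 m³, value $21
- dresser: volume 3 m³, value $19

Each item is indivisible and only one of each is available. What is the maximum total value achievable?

Check high-value combinations within 11 m³:
- washer+dresser: volume 8+3=11, value 21+19=40
- bicycle+desk+dresser: volume 2+4+3=9, value 11+6+19=36
- bicycle+washer: volume 2+8=10, value 11+21=32
- bicycle+dresser: volume 2+3=5, value 11+19=30
Best: $40.

$40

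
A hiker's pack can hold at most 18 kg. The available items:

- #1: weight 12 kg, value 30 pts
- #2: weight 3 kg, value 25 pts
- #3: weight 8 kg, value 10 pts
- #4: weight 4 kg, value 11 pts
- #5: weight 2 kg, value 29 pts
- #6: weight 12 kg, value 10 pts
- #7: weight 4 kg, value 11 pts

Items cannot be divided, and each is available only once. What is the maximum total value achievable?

This is a 0/1 knapsack; check combinations near the capacity.
- #1+#2+#5: weight 12+3+2=17, value 30+25+29=84
- #2+#4+#5+#7: weight 3+4+2+4=13, value 25+11+29+11=76
- #2+#3+#4+#5: weight 3+8+4+2=17, value 25+10+11+29=75
Best: 84 pts.

84 pts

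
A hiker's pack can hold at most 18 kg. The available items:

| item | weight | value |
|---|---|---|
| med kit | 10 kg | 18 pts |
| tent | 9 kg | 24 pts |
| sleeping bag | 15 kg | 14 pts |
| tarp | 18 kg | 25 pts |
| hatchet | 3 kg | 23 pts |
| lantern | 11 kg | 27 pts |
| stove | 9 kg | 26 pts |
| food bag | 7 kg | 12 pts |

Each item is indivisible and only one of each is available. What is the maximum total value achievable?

50 pts

Check high-value combinations within 18 kg:
- hatchet+lantern: weight 3+11=14, value 23+27=50
- tent+stove: weight 9+9=18, value 24+26=50
- hatchet+stove: weight 3+9=12, value 23+26=49
- tent+hatchet: weight 9+3=12, value 24+23=47
- med kit+hatchet: weight 10+3=13, value 18+23=41
Best: 50 pts.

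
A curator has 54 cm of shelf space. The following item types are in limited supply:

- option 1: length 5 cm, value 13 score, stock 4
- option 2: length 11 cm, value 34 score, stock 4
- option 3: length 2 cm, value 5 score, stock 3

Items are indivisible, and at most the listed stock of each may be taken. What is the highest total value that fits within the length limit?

Best selections within length 54 and stock limits:
- 2×option 1 + 4×option 2: length 54, value 162
- 1×option 1 + 4×option 2 + 2×option 3: length 53, value 159
- 3×option 1 + 3×option 2 + 3×option 3: length 54, value 156
- 1×option 1 + 4×option 2 + 1×option 3: length 51, value 154
Best: 162 score.

162 score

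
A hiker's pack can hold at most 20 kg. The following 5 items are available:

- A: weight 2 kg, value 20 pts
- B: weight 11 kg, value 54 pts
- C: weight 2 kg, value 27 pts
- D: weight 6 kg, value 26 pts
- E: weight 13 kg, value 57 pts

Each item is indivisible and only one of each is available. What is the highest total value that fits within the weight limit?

107 pts

Check high-value combinations within 20 kg:
- B+C+D: weight 11+2+6=19, value 54+27+26=107
- A+C+E: weight 2+2+13=17, value 20+27+57=104
- A+B+C: weight 2+11+2=15, value 20+54+27=101
- A+B+D: weight 2+11+6=19, value 20+54+26=100
- C+E: weight 2+13=15, value 27+57=84
Best: 107 pts.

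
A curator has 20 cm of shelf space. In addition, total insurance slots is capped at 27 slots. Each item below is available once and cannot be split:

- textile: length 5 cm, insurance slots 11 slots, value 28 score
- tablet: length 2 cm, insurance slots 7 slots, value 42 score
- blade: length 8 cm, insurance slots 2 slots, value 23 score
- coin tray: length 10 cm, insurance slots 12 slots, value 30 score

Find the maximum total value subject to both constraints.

Feasible sets respecting both limits:
- tablet+blade+coin tray: length 20, insurance slots 21, value 95
- textile+tablet+blade: length 15, insurance slots 20, value 93
- tablet+coin tray: length 12, insurance slots 19, value 72
Best: 95 score.

95 score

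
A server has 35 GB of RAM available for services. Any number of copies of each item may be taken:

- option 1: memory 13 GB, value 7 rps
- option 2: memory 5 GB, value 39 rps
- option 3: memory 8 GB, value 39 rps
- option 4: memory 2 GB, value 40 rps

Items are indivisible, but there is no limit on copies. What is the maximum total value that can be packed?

680 rps

Best value-per-unit is option 4 at 40/2, and filling with it alone uses memory 17×2=34. No mix of the others beats 17×40 = 680.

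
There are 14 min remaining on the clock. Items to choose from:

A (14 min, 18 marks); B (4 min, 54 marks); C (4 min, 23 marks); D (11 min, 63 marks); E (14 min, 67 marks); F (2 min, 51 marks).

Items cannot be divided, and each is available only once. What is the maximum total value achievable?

128 marks

Check high-value combinations within 14 min:
- B+C+F: time 4+4+2=10, value 54+23+51=128
- D+F: time 11+2=13, value 63+51=114
- B+F: time 4+2=6, value 54+51=105
- B+C: time 4+4=8, value 54+23=77
- C+F: time 4+2=6, value 23+51=74
Best: 128 marks.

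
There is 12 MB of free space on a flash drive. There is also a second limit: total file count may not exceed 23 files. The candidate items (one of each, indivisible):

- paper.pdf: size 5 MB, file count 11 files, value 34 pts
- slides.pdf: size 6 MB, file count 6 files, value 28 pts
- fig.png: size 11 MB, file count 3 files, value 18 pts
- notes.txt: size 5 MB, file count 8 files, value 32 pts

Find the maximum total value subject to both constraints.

66 pts

Feasible sets respecting both limits:
- paper.pdf+notes.txt: size 10, file count 19, value 66
- paper.pdf+slides.pdf: size 11, file count 17, value 62
- slides.pdf+notes.txt: size 11, file count 14, value 60
- paper.pdf: size 5, file count 11, value 34
Best: 66 pts.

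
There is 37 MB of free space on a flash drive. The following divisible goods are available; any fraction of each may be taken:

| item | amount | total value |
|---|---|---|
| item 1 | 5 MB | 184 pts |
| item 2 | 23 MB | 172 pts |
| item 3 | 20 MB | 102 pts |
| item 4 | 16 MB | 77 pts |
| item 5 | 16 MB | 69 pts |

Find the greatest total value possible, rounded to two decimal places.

Take in order of value per unit:
- item 1 (184/5 per unit): all 5 → value 184, running total 184.00
- item 2 (172/23 per unit): all 23 → value 172, running total 356.00
- item 3 (102/20 per unit): 9 of 20 → value 9×102/20 = 45.9000, running total 401.90
Total 401.90.

401.90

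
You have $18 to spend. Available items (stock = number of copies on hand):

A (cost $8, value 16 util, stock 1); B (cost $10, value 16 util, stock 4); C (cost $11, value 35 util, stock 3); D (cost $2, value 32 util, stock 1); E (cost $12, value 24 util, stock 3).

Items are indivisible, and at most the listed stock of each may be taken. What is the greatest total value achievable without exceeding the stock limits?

67 util

Best selections within cost 18 and stock limits:
- 1×C + 1×D: cost 13, value 67
- 1×D + 1×E: cost 14, value 56
- 1×A + 1×D: cost 10, value 48
Best: 67 util.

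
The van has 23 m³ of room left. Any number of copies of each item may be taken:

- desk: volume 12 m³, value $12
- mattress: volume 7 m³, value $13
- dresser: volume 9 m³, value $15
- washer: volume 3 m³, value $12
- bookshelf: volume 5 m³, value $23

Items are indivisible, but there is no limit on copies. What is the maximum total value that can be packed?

Best value-per-unit is bookshelf at 23/5; filling with it alone gives 4×23 = 92.
Optimal mix: 1×washer + 4×bookshelf → volume 23, value 104.

$104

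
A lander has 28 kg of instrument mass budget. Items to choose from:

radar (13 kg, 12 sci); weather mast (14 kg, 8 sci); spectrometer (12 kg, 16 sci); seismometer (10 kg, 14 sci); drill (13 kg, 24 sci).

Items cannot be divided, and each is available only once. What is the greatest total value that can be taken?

Check high-value combinations within 28 kg:
- spectrometer+drill: mass 12+13=25, value 16+24=40
- seismometer+drill: mass 10+13=23, value 14+24=38
- radar+drill: mass 13+13=26, value 12+24=36
- weather mast+drill: mass 14+13=27, value 8+24=32
Best: 40 sci.

40 sci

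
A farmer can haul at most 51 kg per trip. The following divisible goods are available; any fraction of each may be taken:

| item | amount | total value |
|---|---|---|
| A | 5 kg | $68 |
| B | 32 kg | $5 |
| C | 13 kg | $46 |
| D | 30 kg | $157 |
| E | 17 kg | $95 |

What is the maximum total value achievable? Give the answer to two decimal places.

Take in order of value per unit:
- A (68/5 per unit): all 5 → value 68, running total 68.00
- E (95/17 per unit): all 17 → value 95, running total 163.00
- D (157/30 per unit): 29 of 30 → value 29×157/30 = 151.7667, running total 314.77
Total 314.77.

314.77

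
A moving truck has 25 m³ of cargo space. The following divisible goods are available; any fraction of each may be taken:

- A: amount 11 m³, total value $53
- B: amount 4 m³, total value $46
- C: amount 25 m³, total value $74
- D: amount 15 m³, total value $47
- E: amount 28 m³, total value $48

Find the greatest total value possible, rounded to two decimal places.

130.33

Take in order of value per unit:
- B (46/4 per unit): all 4 → value 46, running total 46.00
- A (53/11 per unit): all 11 → value 53, running total 99.00
- D (47/15 per unit): 10 of 15 → value 10×47/15 = 31.3333, running total 130.33
Total 130.33.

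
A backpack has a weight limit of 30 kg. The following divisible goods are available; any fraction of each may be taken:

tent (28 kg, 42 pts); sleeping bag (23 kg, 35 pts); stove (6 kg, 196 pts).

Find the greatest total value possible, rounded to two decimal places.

232.50

Take in order of value per unit:
- stove (196/6 per unit): all 6 → value 196, running total 196.00
- sleeping bag (35/23 per unit): all 23 → value 35, running total 231.00
- tent (42/28 per unit): 1 of 28 → value 1×42/28 = 1.5000, running total 232.50
Total 232.50.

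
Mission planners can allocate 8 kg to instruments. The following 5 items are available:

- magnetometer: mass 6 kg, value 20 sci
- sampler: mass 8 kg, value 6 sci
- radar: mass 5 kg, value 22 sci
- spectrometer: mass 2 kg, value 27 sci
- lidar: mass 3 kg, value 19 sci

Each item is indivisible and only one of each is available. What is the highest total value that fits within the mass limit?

Check high-value combinations within 8 kg:
- radar+spectrometer: mass 5+2=7, value 22+27=49
- magnetometer+spectrometer: mass 6+2=8, value 20+27=47
- spectrometer+lidar: mass 2+3=5, value 27+19=46
- radar+lidar: mass 5+3=8, value 22+19=41
- spectrometer: mass 2, value 27
Best: 49 sci.

49 sci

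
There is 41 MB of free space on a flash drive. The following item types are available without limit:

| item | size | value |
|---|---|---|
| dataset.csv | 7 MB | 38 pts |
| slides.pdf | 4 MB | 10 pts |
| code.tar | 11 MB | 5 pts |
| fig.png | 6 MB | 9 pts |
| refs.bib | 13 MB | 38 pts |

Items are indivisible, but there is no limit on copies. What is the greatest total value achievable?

Best value-per-unit is dataset.csv at 38/7; filling with it alone gives 5×38 = 190.
Optimal mix: 5×dataset.csv + 1×slides.pdf → size 39, value 200.

200 pts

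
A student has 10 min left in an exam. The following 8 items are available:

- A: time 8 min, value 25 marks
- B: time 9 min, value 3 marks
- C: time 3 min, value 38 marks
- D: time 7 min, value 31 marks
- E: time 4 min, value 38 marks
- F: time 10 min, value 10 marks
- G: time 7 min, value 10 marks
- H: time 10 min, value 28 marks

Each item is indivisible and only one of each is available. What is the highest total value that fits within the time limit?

Check high-value combinations within 10 min:
- C+E: time 3+4=7, value 38+38=76
- C+D: time 3+7=10, value 38+31=69
- C+G: time 3+7=10, value 38+10=48
- C: time 3, value 38
- E: time 4, value 38
Best: 76 marks.

76 marks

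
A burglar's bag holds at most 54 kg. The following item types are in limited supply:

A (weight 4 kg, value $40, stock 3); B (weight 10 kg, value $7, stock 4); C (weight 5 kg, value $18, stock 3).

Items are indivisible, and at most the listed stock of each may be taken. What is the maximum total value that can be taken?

$188

Best selections within weight 54 and stock limits:
- 3×A + 2×B + 3×C: weight 47, value 188
- 3×A + 1×B + 3×C: weight 37, value 181
Best: $188.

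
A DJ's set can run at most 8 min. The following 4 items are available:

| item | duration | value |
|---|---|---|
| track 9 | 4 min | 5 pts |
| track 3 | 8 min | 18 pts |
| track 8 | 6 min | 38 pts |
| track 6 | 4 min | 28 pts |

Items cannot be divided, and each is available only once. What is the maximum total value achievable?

38 pts

Check high-value combinations within 8 min:
- track 8: duration 6, value 38
- track 9+track 6: duration 4+4=8, value 5+28=33
- track 6: duration 4, value 28
- track 3: duration 8, value 18
Best: 38 pts.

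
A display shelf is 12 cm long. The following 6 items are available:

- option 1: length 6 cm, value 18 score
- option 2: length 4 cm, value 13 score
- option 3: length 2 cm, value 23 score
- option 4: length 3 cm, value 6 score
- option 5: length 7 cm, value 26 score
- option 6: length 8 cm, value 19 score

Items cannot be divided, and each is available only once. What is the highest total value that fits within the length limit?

Check high-value combinations within 12 cm:
- option 3+option 4+option 5: length 2+3+7=12, value 23+6+26=55
- option 1+option 2+option 3: length 6+4+2=12, value 18+13+23=54
- option 3+option 5: length 2+7=9, value 23+26=49
Best: 55 score.

55 score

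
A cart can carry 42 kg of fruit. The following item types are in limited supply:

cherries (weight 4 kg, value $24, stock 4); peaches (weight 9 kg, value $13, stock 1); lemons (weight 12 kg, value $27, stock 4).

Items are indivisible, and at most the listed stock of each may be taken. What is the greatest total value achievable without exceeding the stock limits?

$150

Top feasible selections:
- 4×cherries + 2×lemons: weight 40, value 150
- 4×cherries + 1×peaches + 1×lemons: weight 37, value 136
- 3×cherries + 2×lemons: weight 36, value 126
- 4×cherries + 1×lemons: weight 28, value 123
Best: $150.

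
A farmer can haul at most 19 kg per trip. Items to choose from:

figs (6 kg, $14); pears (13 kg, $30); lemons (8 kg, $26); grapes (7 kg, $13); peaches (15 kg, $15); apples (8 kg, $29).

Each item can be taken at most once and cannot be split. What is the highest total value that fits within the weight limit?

This is a 0/1 knapsack; check combinations near the capacity.
- lemons+apples: weight 8+8=16, value 26+29=55
- figs+pears: weight 6+13=19, value 14+30=44
- figs+apples: weight 6+8=14, value 14+29=43
Best: $55.

$55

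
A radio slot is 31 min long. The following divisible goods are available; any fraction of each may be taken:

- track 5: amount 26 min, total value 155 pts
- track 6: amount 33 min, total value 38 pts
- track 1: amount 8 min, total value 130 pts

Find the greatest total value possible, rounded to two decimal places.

267.12

Take in order of value per unit:
- track 1 (130/8 per unit): all 8 → value 130, running total 130.00
- track 5 (155/26 per unit): 23 of 26 → value 23×155/26 = 137.1154, running total 267.12
Total 267.12.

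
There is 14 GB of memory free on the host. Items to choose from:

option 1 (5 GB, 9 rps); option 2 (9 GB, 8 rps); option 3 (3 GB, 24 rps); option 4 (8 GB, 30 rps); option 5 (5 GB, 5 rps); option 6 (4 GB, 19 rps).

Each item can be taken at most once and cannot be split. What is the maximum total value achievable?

Check high-value combinations within 14 GB:
- option 3+option 4: memory 3+8=11, value 24+30=54
- option 1+option 3+option 6: memory 5+3+4=12, value 9+24+19=52
- option 4+option 6: memory 8+4=12, value 30+19=49
- option 3+option 5+option 6: memory 3+5+4=12, value 24+5+19=48
- option 3+option 6: memory 3+4=7, value 24+19=43
Best: 54 rps.

54 rps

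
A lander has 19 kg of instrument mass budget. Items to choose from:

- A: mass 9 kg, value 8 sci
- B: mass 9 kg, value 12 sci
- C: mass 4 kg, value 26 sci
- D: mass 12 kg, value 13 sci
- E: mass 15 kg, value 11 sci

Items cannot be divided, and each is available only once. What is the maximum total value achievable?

This is a 0/1 knapsack; check combinations near the capacity.
- C+D: mass 4+12=16, value 26+13=39
- B+C: mass 9+4=13, value 12+26=38
- C+E: mass 4+15=19, value 26+11=37
- A+C: mass 9+4=13, value 8+26=34
- C: mass 4, value 26
Best: 39 sci.

39 sci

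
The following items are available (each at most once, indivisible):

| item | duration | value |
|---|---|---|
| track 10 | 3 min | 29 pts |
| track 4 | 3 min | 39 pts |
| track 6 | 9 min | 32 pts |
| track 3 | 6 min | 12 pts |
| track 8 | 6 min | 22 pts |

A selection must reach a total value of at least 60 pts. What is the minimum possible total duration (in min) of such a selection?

6

Subsets with value ≥ 60, sorted by total duration:
- track 10+track 4: duration 6, value 68
- track 4+track 8: duration 9, value 61
- track 10+track 4+track 8: duration 12, value 90
- track 10+track 4+track 3: duration 12, value 80
Minimum duration: 6 min.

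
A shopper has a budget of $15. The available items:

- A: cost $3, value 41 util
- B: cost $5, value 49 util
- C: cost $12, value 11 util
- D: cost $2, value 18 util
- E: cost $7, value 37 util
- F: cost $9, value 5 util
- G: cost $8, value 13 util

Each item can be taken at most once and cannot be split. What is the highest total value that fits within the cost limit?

Check high-value combinations within $15:
- A+B+E: cost 3+5+7=15, value 41+49+37=127
- A+B+D: cost 3+5+2=10, value 41+49+18=108
- B+D+E: cost 5+2+7=14, value 49+18+37=104
- A+D+E: cost 3+2+7=12, value 41+18+37=96
- A+B: cost 3+5=8, value 41+49=90
Best: 127 util.

127 util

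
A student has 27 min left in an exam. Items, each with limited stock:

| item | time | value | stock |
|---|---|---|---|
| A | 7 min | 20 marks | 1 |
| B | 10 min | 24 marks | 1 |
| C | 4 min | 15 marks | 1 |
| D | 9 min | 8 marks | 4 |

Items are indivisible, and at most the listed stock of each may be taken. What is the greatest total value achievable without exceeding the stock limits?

59 marks

Best selections within time 27 and stock limits:
- 1×A + 1×B + 1×C: time 21, value 59
- 1×A + 1×B + 1×D: time 26, value 52
Best: 59 marks.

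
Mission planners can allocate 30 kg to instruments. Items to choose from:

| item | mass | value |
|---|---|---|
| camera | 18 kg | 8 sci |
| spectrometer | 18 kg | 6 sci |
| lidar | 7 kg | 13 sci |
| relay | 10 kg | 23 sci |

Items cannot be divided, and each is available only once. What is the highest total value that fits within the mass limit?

36 sci

Check high-value combinations within 30 kg:
- lidar+relay: mass 7+10=17, value 13+23=36
- camera+relay: mass 18+10=28, value 8+23=31
- spectrometer+relay: mass 18+10=28, value 6+23=29
- relay: mass 10, value 23
Best: 36 sci.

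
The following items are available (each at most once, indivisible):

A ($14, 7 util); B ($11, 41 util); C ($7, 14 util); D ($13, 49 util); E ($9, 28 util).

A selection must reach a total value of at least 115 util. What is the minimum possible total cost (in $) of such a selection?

33

Subsets with value ≥ 115, sorted by total cost:
- B+D+E: cost 33, value 118
- B+C+D+E: cost 40, value 132
- A+B+D+E: cost 47, value 125
Minimum cost: 33 $.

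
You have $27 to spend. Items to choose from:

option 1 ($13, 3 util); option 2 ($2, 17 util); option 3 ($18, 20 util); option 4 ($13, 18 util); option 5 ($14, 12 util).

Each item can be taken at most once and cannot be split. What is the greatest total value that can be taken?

Check high-value combinations within $27:
- option 2+option 3: cost 2+18=20, value 17+20=37
- option 2+option 4: cost 2+13=15, value 17+18=35
- option 4+option 5: cost 13+14=27, value 18+12=30
- option 2+option 5: cost 2+14=16, value 17+12=29
Best: 37 util.

37 util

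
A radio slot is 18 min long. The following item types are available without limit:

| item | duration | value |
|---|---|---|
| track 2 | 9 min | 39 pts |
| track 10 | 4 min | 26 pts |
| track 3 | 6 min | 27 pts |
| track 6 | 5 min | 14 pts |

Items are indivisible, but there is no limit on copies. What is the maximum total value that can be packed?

105 pts

Best value-per-unit is track 10 at 26/4; filling with it alone gives 4×26 = 104.
Optimal mix: 3×track 10 + 1×track 3 → duration 18, value 105.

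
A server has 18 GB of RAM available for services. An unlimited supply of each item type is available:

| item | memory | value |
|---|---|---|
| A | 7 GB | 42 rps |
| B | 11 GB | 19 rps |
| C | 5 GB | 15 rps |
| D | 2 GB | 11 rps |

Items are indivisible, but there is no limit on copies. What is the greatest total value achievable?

Best value-per-unit is A at 42/7; filling with it alone gives 2×42 = 84.
Optimal mix: 2×A + 2×D → memory 18, value 106.

106 rps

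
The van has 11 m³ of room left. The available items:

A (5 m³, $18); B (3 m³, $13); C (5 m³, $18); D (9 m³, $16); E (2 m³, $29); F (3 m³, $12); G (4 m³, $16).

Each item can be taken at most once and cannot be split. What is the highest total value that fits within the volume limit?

$63

Check high-value combinations within 11 m³:
- A+E+G: volume 5+2+4=11, value 18+29+16=63
- C+E+G: volume 5+2+4=11, value 18+29+16=63
- A+B+E: volume 5+3+2=10, value 18+13+29=60
- B+C+E: volume 3+5+2=10, value 13+18+29=60
Best: $63.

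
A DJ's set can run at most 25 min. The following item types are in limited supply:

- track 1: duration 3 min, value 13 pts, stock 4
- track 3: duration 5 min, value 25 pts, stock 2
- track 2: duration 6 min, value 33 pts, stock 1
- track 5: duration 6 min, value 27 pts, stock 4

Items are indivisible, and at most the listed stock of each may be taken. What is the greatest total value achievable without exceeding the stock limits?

123 pts

Best selections within duration 25 and stock limits:
- 1×track 1 + 2×track 3 + 1×track 2 + 1×track 5: duration 25, value 123
- 3×track 1 + 2×track 3 + 1×track 2: duration 25, value 122
Best: 123 pts.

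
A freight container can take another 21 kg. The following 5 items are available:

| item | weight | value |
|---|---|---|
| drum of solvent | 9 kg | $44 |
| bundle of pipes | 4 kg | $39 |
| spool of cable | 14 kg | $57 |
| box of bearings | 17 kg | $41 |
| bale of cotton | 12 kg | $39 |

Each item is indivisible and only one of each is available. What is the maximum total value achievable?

This is a 0/1 knapsack; check combinations near the capacity.
- bundle of pipes+spool of cable: weight 4+14=18, value 39+57=96
- drum of solvent+bundle of pipes: weight 9+4=13, value 44+39=83
- drum of solvent+bale of cotton: weight 9+12=21, value 44+39=83
Best: $96.

$96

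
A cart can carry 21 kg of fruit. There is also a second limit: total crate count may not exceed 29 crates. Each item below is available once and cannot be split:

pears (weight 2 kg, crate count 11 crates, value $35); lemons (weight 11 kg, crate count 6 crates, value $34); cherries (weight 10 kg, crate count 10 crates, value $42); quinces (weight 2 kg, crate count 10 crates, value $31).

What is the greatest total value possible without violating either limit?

Feasible sets respecting both limits:
- pears+lemons+quinces: weight 15, crate count 27, value 100
- pears+cherries: weight 12, crate count 21, value 77
- lemons+cherries: weight 21, crate count 16, value 76
Best: $100.

$100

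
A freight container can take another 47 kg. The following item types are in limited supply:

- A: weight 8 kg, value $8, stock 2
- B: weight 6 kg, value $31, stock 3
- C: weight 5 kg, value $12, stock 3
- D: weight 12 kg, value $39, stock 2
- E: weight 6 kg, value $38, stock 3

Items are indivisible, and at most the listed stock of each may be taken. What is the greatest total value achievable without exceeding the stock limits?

Top feasible selections:
- 3×B + 2×C + 3×E: weight 46, value 231
- 2×B + 1×C + 1×D + 3×E: weight 47, value 227
Best: $231.

$231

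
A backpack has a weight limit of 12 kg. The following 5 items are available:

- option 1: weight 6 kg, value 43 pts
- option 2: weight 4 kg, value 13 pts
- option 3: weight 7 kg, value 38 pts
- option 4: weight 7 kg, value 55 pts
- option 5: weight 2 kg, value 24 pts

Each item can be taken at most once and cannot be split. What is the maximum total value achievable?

80 pts

This is a 0/1 knapsack; check combinations near the capacity.
- option 1+option 2+option 5: weight 6+4+2=12, value 43+13+24=80
- option 4+option 5: weight 7+2=9, value 55+24=79
- option 2+option 4: weight 4+7=11, value 13+55=68
- option 1+option 5: weight 6+2=8, value 43+24=67
- option 3+option 5: weight 7+2=9, value 38+24=62
Best: 80 pts.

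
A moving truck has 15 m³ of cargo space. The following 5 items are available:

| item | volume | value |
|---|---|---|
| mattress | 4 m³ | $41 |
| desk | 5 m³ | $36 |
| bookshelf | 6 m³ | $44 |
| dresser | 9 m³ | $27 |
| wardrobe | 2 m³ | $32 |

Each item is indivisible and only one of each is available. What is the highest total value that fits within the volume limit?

$121

Check high-value combinations within 15 m³:
- mattress+desk+bookshelf: volume 4+5+6=15, value 41+36+44=121
- mattress+bookshelf+wardrobe: volume 4+6+2=12, value 41+44+32=117
- desk+bookshelf+wardrobe: volume 5+6+2=13, value 36+44+32=112
- mattress+desk+wardrobe: volume 4+5+2=11, value 41+36+32=109
Best: $121.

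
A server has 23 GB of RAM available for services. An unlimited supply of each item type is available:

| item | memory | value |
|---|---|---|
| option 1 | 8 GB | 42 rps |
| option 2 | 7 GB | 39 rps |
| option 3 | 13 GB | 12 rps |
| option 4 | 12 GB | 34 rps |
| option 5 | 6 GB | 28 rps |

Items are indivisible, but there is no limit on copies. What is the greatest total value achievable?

Best value-per-unit is option 2 at 39/7; filling with it alone gives 3×39 = 117.
Optimal mix: 2×option 1 + 1×option 2 → memory 23, value 123.

123 rps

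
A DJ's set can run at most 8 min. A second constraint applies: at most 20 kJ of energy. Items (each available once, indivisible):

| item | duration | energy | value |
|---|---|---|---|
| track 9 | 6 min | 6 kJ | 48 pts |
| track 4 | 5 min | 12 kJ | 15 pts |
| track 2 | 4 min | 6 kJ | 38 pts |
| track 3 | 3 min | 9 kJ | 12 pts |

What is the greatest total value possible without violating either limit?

50 pts

Feasible sets respecting both limits:
- track 2+track 3: duration 7, energy 15, value 50
- track 9: duration 6, energy 6, value 48
- track 2: duration 4, energy 6, value 38
Best: 50 pts.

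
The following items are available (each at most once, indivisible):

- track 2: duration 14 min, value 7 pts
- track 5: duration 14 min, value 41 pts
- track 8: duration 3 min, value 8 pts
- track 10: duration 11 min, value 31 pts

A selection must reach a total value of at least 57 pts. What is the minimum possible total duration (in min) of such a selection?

Subsets with value ≥ 57, sorted by total duration:
- track 5+track 10: duration 25, value 72
- track 5+track 8+track 10: duration 28, value 80
Minimum duration: 25 min.

25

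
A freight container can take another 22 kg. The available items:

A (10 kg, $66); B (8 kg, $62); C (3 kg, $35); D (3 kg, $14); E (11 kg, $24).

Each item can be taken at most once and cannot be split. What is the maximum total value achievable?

This is a 0/1 knapsack; check combinations near the capacity.
- A+B+C: weight 10+8+3=21, value 66+62+35=163
- A+B+D: weight 10+8+3=21, value 66+62+14=142
- A+B: weight 10+8=18, value 66+62=128
Best: $163.

$163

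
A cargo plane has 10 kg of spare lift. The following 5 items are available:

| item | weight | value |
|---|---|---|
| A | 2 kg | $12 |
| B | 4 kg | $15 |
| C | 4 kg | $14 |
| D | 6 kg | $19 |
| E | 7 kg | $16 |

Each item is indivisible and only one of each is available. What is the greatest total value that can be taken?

$41

Check high-value combinations within 10 kg:
- A+B+C: weight 2+4+4=10, value 12+15+14=41
- B+D: weight 4+6=10, value 15+19=34
- C+D: weight 4+6=10, value 14+19=33
- A+D: weight 2+6=8, value 12+19=31
- B+C: weight 4+4=8, value 15+14=29
Best: $41.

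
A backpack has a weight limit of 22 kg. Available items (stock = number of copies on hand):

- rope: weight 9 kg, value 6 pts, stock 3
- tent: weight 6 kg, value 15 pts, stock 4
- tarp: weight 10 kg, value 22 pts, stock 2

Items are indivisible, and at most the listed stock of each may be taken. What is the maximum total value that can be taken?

52 pts

Top feasible selections:
- 2×tent + 1×tarp: weight 22, value 52
- 3×tent: weight 18, value 45
Best: 52 pts.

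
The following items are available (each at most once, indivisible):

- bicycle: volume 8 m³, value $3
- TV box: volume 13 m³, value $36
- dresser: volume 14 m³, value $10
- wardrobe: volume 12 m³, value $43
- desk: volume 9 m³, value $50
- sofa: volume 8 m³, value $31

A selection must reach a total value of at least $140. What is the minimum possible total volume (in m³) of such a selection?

42

Subsets with value ≥ 140, sorted by total volume:
- TV box+wardrobe+desk+sofa: volume 42, value 160
- bicycle+TV box+wardrobe+desk+sofa: volume 50, value 163
- TV box+dresser+wardrobe+desk+sofa: volume 56, value 170
Minimum volume: 42 m³.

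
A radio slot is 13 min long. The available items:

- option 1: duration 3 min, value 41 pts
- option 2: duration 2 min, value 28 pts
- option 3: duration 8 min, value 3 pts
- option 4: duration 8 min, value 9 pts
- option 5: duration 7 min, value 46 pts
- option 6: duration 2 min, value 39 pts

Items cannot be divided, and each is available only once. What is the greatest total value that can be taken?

126 pts

Check high-value combinations within 13 min:
- option 1+option 5+option 6: duration 3+7+2=12, value 41+46+39=126
- option 1+option 2+option 5: duration 3+2+7=12, value 41+28+46=115
- option 2+option 5+option 6: duration 2+7+2=11, value 28+46+39=113
- option 1+option 2+option 6: duration 3+2+2=7, value 41+28+39=108
- option 1+option 4+option 6: duration 3+8+2=13, value 41+9+39=89
Best: 126 pts.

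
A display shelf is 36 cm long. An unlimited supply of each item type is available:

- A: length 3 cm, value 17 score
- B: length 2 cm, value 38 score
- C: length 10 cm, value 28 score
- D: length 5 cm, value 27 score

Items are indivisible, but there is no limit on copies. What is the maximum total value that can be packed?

Best value-per-unit is B at 38/2, and filling with it alone uses length 18×2=36. No mix of the others beats 18×38 = 684.

684 score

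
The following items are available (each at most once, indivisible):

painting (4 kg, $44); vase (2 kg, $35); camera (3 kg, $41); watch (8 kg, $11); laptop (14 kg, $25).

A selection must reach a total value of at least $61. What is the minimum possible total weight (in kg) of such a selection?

Subsets with value ≥ 61, sorted by total weight:
- vase+camera: weight 5, value 76
- painting+vase: weight 6, value 79
Minimum weight: 5 kg.

5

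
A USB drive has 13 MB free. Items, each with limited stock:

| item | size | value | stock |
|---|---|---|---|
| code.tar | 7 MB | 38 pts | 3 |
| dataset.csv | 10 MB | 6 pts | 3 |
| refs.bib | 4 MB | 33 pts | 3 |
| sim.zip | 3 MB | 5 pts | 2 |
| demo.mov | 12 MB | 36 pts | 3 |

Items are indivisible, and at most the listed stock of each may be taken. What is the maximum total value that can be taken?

Best selections within size 13 and stock limits:
- 3×refs.bib: size 12, value 99
- 2×refs.bib + 1×sim.zip: size 11, value 71
- 1×code.tar + 1×refs.bib: size 11, value 71
Best: 99 pts.

99 pts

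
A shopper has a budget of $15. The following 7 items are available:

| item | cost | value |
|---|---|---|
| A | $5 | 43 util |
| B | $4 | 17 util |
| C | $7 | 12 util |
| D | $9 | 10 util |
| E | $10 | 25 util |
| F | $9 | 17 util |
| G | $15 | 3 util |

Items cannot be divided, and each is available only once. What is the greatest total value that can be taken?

This is a 0/1 knapsack; check combinations near the capacity.
- A+E: cost 5+10=15, value 43+25=68
- A+B: cost 5+4=9, value 43+17=60
- A+F: cost 5+9=14, value 43+17=60
- A+C: cost 5+7=12, value 43+12=55
Best: 68 util.

68 util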